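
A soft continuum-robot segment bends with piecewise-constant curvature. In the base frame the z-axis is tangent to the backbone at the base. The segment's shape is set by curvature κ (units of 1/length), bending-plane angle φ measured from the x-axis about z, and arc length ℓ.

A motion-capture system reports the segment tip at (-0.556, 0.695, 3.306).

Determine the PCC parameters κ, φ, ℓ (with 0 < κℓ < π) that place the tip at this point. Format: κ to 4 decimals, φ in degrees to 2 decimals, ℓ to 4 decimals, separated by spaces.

0.1519 128.66 3.4635

ρ = √(x²+y²) = √(-0.556² + 0.695²) = 0.89003
φ = atan2(y, x) mod 360° = atan2(0.695, -0.556) = 128.6598°
|p|² = ρ² + z² = 0.89003² + 3.306² = 11.72180
κ = 2ρ / |p|² = 2×0.89003 / 11.72180 = 0.15186
θ = 2·atan2(ρ, z) = 2·atan2(0.89003, 3.306) = 0.52597 rad
ℓ = θ/κ = 0.52597/0.15186 = 3.46350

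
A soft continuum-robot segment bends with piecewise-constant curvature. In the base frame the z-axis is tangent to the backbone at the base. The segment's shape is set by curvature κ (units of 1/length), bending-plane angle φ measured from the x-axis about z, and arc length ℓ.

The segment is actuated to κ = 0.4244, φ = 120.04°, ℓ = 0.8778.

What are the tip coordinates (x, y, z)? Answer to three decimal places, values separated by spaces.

θ = κ·ℓ = 0.4244 × 0.8778 = 0.37254 rad
ρ = (1 − cos θ)/κ = (1 − 0.93141)/0.4244 = 0.16162
z = sin θ / κ = 0.36398/0.4244 = 0.85764
x = ρ cos φ = 0.16162 × cos(120.04°) = -0.08091
y = ρ sin φ = 0.16162 × sin(120.04°) = 0.13991

-0.081 0.140 0.858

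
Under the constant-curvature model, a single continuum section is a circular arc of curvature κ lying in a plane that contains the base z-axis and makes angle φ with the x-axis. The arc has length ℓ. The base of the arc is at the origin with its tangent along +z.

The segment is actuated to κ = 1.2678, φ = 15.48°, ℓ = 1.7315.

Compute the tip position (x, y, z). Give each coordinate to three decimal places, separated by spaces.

1.205 0.334 0.640

θ = κ·ℓ = 1.2678 × 1.7315 = 2.19520 rad
ρ = (1 − cos θ)/κ = (1 − -0.58461)/1.2678 = 1.24989
z = sin θ / κ = 0.81131/1.2678 = 0.63994
x = ρ cos φ = 1.24989 × cos(15.48°) = 1.20455
y = ρ sin φ = 1.24989 × sin(15.48°) = 0.33360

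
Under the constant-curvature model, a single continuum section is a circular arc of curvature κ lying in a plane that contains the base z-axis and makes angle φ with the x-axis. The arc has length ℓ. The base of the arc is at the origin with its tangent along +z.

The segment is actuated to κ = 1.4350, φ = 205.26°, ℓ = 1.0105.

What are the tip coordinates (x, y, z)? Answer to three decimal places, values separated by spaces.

θ = κ·ℓ = 1.4350 × 1.0105 = 1.45007 rad
ρ = (1 − cos θ)/κ = (1 − 0.12044)/1.4350 = 0.61294
z = sin θ / κ = 0.99272/1.4350 = 0.69179
x = ρ cos φ = 0.61294 × cos(205.26°) = -0.55433
y = ρ sin φ = 0.61294 × sin(205.26°) = -0.26156

-0.554 -0.262 0.692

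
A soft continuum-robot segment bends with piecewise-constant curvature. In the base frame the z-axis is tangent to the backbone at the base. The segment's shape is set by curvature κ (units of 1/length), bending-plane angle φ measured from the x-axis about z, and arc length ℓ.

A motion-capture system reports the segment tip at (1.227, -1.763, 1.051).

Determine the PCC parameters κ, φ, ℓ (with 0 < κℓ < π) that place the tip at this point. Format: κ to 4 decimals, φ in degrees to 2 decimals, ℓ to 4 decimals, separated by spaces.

ρ = √(x²+y²) = √(1.227² + -1.763²) = 2.14795
φ = atan2(y, x) mod 360° = atan2(-1.763, 1.227) = 304.8369°
|p|² = ρ² + z² = 2.14795² + 1.051² = 5.71830
κ = 2ρ / |p|² = 2×2.14795 / 5.71830 = 0.75126
θ = 2·atan2(ρ, z) = 2·atan2(2.14795, 1.051) = 2.23149 rad
ℓ = θ/κ = 2.23149/0.75126 = 2.97034

0.7513 304.84 2.9703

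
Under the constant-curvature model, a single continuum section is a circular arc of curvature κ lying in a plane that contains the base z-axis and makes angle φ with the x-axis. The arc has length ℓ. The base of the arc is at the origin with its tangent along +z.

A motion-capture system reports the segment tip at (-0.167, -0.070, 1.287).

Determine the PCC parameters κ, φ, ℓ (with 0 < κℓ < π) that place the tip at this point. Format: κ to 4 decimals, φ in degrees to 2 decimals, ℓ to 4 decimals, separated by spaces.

0.2144 202.74 1.3039

ρ = √(x²+y²) = √(-0.167² + -0.070²) = 0.18108
φ = atan2(y, x) mod 360° = atan2(-0.070, -0.167) = 202.7416°
|p|² = ρ² + z² = 0.18108² + 1.287² = 1.68916
κ = 2ρ / |p|² = 2×0.18108 / 1.68916 = 0.21440
θ = 2·atan2(ρ, z) = 2·atan2(0.18108, 1.287) = 0.27956 rad
ℓ = θ/κ = 0.27956/0.21440 = 1.30392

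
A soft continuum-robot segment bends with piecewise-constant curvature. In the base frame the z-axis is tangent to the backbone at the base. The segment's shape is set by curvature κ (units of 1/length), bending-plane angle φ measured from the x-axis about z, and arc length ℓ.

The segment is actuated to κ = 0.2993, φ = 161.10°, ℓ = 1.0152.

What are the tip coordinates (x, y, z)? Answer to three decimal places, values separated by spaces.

θ = κ·ℓ = 0.2993 × 1.0152 = 0.30385 rad
ρ = (1 − cos θ)/κ = (1 − 0.95419)/0.2993 = 0.15305
z = sin θ / κ = 0.29920/0.2993 = 0.99965
x = ρ cos φ = 0.15305 × cos(161.10°) = -0.14480
y = ρ sin φ = 0.15305 × sin(161.10°) = 0.04958

-0.145 0.050 1.000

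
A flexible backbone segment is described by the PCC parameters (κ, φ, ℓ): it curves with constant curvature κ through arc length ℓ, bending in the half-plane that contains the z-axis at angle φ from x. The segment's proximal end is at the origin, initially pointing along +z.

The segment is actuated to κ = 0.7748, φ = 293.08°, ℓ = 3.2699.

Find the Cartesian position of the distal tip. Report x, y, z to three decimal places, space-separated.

θ = κ·ℓ = 0.7748 × 3.2699 = 2.53352 rad
ρ = (1 − cos θ)/κ = (1 − -0.82075)/0.7748 = 2.34996
z = sin θ / κ = 0.57129/0.7748 = 0.73734
x = ρ cos φ = 2.34996 × cos(293.08°) = 0.92122
y = ρ sin φ = 2.34996 × sin(293.08°) = -2.16187

0.921 -2.162 0.737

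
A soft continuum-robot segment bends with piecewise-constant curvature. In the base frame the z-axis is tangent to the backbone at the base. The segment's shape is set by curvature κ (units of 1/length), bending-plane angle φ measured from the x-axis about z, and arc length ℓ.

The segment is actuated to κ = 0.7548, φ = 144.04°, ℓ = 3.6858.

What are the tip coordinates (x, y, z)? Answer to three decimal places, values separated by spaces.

-2.076 1.506 0.466

θ = κ·ℓ = 0.7548 × 3.6858 = 2.78204 rad
ρ = (1 − cos θ)/κ = (1 − -0.93605)/0.7548 = 2.56499
z = sin θ / κ = 0.35185/0.7548 = 0.46616
x = ρ cos φ = 2.56499 × cos(144.04°) = -2.07617
y = ρ sin φ = 2.56499 × sin(144.04°) = 1.50621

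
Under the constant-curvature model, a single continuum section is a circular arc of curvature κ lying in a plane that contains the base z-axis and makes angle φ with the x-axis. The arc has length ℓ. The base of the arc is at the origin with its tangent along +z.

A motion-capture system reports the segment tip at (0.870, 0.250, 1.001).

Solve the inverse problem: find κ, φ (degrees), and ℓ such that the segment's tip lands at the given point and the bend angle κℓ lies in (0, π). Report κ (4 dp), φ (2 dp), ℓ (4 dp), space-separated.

ρ = √(x²+y²) = √(0.870² + 0.250²) = 0.90521
φ = atan2(y, x) mod 360° = atan2(0.250, 0.870) = 16.0323°
|p|² = ρ² + z² = 0.90521² + 1.001² = 1.82140
κ = 2ρ / |p|² = 2×0.90521 / 1.82140 = 0.99397
θ = 2·atan2(ρ, z) = 2·atan2(0.90521, 1.001) = 1.47037 rad
ℓ = θ/κ = 1.47037/0.99397 = 1.47930

0.9940 16.03 1.4793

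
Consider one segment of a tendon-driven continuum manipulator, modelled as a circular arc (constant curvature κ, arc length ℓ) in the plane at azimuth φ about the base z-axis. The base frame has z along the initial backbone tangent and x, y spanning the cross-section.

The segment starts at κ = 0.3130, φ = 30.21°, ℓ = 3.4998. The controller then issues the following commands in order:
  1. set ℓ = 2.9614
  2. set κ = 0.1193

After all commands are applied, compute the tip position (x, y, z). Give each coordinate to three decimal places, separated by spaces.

initial: κ=0.3130, φ=30.21°, ℓ=3.4998
cmd 1: set ℓ=2.9614 → (κ,φ,ℓ)=(0.3130,30.21°,2.9614) → tip=(1.1036,0.6425,2.5552)
cmd 2: set κ=0.1193 → (κ,φ,ℓ)=(0.1193,30.21°,2.9614) → tip=(0.4474,0.2605,2.9002)

0.447 0.260 2.900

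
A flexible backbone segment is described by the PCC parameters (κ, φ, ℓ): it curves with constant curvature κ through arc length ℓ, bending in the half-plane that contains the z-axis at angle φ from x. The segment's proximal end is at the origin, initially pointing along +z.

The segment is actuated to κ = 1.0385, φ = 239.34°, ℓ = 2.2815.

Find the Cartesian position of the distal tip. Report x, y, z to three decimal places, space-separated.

θ = κ·ℓ = 1.0385 × 2.2815 = 2.36934 rad
ρ = (1 − cos θ)/κ = (1 − -0.71634)/1.0385 = 1.65271
z = sin θ / κ = 0.69775/1.0385 = 0.67188
x = ρ cos φ = 1.65271 × cos(239.34°) = -0.84279
y = ρ sin φ = 1.65271 × sin(239.34°) = -1.42167

-0.843 -1.422 0.672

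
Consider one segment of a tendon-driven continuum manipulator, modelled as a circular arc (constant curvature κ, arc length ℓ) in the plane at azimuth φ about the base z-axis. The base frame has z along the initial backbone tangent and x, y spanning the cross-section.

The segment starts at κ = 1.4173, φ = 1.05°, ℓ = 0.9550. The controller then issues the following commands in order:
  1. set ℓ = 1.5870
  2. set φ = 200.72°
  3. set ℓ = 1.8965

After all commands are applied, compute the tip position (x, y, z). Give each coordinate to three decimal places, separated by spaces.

initial: κ=1.4173, φ=1.05°, ℓ=0.9550
cmd 1: set ℓ=1.5870 → (κ,φ,ℓ)=(1.4173,1.05°,1.5870) → tip=(1.1482,0.0210,0.5493)
cmd 2: set φ=200.72° → (κ,φ,ℓ)=(1.4173,200.72°,1.5870) → tip=(-1.0741,-0.4063,0.5493)
cmd 3: set ℓ=1.8965 → (κ,φ,ℓ)=(1.4173,200.72°,1.8965) → tip=(-1.2531,-0.4740,0.3092)

-1.253 -0.474 0.309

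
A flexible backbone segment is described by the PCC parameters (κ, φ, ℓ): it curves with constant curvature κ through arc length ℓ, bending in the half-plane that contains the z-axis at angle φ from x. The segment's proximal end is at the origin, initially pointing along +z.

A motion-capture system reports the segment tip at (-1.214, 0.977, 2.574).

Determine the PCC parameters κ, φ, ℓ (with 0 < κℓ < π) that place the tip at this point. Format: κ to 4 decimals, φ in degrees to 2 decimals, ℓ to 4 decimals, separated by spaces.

0.3442 141.17 3.1629

ρ = √(x²+y²) = √(-1.214² + 0.977²) = 1.55831
φ = atan2(y, x) mod 360° = atan2(0.977, -1.214) = 141.1737°
|p|² = ρ² + z² = 1.55831² + 2.574² = 9.05380
κ = 2ρ / |p|² = 2×1.55831 / 9.05380 = 0.34423
θ = 2·atan2(ρ, z) = 2·atan2(1.55831, 2.574) = 1.08877 rad
ℓ = θ/κ = 1.08877/0.34423 = 3.16288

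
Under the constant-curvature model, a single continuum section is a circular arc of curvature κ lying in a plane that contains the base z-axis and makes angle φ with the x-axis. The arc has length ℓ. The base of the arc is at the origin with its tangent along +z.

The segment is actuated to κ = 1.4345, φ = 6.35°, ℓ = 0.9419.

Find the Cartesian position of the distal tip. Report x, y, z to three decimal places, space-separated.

0.542 0.060 0.680

θ = κ·ℓ = 1.4345 × 0.9419 = 1.35116 rad
ρ = (1 − cos θ)/κ = (1 − 0.21788)/1.4345 = 0.54522
z = sin θ / κ = 0.97598/1.4345 = 0.68036
x = ρ cos φ = 0.54522 × cos(6.35°) = 0.54188
y = ρ sin φ = 0.54522 × sin(6.35°) = 0.06030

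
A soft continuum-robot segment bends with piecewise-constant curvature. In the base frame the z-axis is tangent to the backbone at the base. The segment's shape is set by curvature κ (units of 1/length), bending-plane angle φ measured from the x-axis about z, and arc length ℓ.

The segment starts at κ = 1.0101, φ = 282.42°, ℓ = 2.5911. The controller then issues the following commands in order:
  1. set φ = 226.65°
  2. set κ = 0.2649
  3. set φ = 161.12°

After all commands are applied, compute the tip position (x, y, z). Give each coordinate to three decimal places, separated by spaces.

-0.809 0.277 2.392

initial: κ=1.0101, φ=282.42°, ℓ=2.5911
cmd 1: set φ=226.65° → (κ,φ,ℓ)=(1.0101,226.65°,2.5911) → tip=(-1.2679,-1.3431,0.4956)
cmd 2: set κ=0.2649 → (κ,φ,ℓ)=(0.2649,226.65°,2.5911) → tip=(-0.5868,-0.6216,2.3924)
cmd 3: set φ=161.12° → (κ,φ,ℓ)=(0.2649,161.12°,2.5911) → tip=(-0.8089,0.2766,2.3924)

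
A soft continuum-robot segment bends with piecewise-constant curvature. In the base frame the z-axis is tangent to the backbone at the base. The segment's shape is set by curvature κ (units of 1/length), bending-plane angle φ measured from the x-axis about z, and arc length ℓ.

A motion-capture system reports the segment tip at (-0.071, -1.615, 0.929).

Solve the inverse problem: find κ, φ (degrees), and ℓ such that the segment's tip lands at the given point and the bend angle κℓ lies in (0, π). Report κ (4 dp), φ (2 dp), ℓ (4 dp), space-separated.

0.9300 267.48 2.2562

ρ = √(x²+y²) = √(-0.071² + -1.615²) = 1.61656
φ = atan2(y, x) mod 360° = atan2(-1.615, -0.071) = 267.4827°
|p|² = ρ² + z² = 1.61656² + 0.929² = 3.47631
κ = 2ρ / |p|² = 2×1.61656 / 3.47631 = 0.93004
θ = 2·atan2(ρ, z) = 2·atan2(1.61656, 0.929) = 2.09841 rad
ℓ = θ/κ = 2.09841/0.93004 = 2.25625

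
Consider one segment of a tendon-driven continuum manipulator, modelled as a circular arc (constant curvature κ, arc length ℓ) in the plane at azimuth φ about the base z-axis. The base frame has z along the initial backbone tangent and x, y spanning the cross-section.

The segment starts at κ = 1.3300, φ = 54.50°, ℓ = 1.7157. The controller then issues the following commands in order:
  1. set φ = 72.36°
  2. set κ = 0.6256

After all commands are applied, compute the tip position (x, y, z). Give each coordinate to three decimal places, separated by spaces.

initial: κ=1.3300, φ=54.50°, ℓ=1.7157
cmd 1: set φ=72.36° → (κ,φ,ℓ)=(1.3300,72.36°,1.7157) → tip=(0.3766,1.1842,0.5697)
cmd 2: set κ=0.6256 → (κ,φ,ℓ)=(0.6256,72.36°,1.7157) → tip=(0.2532,0.7964,1.4047)

0.253 0.796 1.405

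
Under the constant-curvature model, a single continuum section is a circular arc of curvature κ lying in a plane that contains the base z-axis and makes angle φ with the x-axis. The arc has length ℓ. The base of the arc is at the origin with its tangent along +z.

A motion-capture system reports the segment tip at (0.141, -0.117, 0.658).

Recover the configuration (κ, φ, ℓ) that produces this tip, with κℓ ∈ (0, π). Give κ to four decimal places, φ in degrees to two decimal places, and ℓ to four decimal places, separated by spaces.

ρ = √(x²+y²) = √(0.141² + -0.117²) = 0.18322
φ = atan2(y, x) mod 360° = atan2(-0.117, 0.141) = 320.3145°
|p|² = ρ² + z² = 0.18322² + 0.658² = 0.46653
κ = 2ρ / |p|² = 2×0.18322 / 0.46653 = 0.78546
θ = 2·atan2(ρ, z) = 2·atan2(0.18322, 0.658) = 0.54314 rad
ℓ = θ/κ = 0.54314/0.78546 = 0.69150

0.7855 320.31 0.6915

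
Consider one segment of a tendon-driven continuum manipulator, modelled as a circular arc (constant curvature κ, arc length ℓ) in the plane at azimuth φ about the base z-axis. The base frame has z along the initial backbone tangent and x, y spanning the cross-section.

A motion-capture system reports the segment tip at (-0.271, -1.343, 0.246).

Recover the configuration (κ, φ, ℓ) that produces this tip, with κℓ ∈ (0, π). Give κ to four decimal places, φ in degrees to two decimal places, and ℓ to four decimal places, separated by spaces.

ρ = √(x²+y²) = √(-0.271² + -1.343²) = 1.37007
φ = atan2(y, x) mod 360° = atan2(-1.343, -0.271) = 258.5916°
|p|² = ρ² + z² = 1.37007² + 0.246² = 1.93761
κ = 2ρ / |p|² = 2×1.37007 / 1.93761 = 1.41419
θ = 2·atan2(ρ, z) = 2·atan2(1.37007, 0.246) = 2.78627 rad
ℓ = θ/κ = 2.78627/1.41419 = 1.97023

1.4142 258.59 1.9702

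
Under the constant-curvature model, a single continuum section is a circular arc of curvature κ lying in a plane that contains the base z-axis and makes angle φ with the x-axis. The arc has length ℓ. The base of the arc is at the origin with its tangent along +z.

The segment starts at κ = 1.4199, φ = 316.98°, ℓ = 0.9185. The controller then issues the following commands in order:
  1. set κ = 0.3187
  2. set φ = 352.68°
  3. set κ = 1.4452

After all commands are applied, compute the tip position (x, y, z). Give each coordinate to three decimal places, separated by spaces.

initial: κ=1.4199, φ=316.98°, ℓ=0.9185
cmd 1: set κ=0.3187 → (κ,φ,ℓ)=(0.3187,316.98°,0.9185) → tip=(0.0976,-0.0911,0.9054)
cmd 2: set φ=352.68° → (κ,φ,ℓ)=(0.3187,352.68°,0.9185) → tip=(0.1324,-0.0170,0.9054)
cmd 3: set κ=1.4452 → (κ,φ,ℓ)=(1.4452,352.68°,0.9185) → tip=(0.5209,-0.0669,0.6716)

0.521 -0.067 0.672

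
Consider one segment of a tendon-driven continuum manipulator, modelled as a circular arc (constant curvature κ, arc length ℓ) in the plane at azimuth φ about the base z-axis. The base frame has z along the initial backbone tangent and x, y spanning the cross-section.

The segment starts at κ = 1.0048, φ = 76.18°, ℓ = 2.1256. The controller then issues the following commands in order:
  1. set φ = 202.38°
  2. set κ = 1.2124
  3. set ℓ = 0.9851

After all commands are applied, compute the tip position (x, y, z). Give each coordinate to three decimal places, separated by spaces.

initial: κ=1.0048, φ=76.18°, ℓ=2.1256
cmd 1: set φ=202.38° → (κ,φ,ℓ)=(1.0048,202.38°,2.1256) → tip=(-1.4130,-0.5818,0.8406)
cmd 2: set κ=1.2124 → (κ,φ,ℓ)=(1.2124,202.38°,2.1256) → tip=(-1.4070,-0.5794,0.4413)
cmd 3: set ℓ=0.9851 → (κ,φ,ℓ)=(1.2124,202.38°,0.9851) → tip=(-0.4823,-0.1986,0.7671)

-0.482 -0.199 0.767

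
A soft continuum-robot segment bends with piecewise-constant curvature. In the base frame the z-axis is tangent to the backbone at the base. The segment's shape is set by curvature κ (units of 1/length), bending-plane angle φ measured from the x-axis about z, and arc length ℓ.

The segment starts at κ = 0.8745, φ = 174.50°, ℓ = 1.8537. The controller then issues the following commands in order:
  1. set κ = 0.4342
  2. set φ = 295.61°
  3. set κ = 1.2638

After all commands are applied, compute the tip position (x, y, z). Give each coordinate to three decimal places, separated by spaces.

initial: κ=0.8745, φ=174.50°, ℓ=1.8537
cmd 1: set κ=0.4342 → (κ,φ,ℓ)=(0.4342,174.50°,1.8537) → tip=(-0.7033,0.0677,1.6599)
cmd 2: set φ=295.61° → (κ,φ,ℓ)=(0.4342,295.61°,1.8537) → tip=(0.3054,-0.6372,1.6599)
cmd 3: set κ=1.2638 → (κ,φ,ℓ)=(1.2638,295.61°,1.8537) → tip=(0.5806,-1.2112,0.5670)

0.581 -1.211 0.567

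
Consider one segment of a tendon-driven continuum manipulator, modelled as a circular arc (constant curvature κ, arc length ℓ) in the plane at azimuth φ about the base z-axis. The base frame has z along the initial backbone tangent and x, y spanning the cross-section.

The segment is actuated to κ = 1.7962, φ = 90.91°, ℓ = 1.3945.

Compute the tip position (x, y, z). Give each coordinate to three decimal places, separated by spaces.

θ = κ·ℓ = 1.7962 × 1.3945 = 2.50480 rad
ρ = (1 − cos θ)/κ = (1 − -0.80401)/1.7962 = 1.00435
z = sin θ / κ = 0.59462/1.7962 = 0.33104
x = ρ cos φ = 1.00435 × cos(90.91°) = -0.01595
y = ρ sin φ = 1.00435 × sin(90.91°) = 1.00422

-0.016 1.004 0.331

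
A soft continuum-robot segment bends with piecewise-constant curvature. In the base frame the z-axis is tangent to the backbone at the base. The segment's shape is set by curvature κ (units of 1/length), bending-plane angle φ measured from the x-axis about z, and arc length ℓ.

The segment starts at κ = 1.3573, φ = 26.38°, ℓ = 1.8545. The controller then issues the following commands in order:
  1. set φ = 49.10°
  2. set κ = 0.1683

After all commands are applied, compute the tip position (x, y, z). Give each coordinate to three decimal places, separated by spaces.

initial: κ=1.3573, φ=26.38°, ℓ=1.8545
cmd 1: set φ=49.10° → (κ,φ,ℓ)=(1.3573,49.10°,1.8545) → tip=(0.8737,1.0087,0.4308)
cmd 2: set κ=0.1683 → (κ,φ,ℓ)=(0.1683,49.10°,1.8545) → tip=(0.1880,0.2170,1.8245)

0.188 0.217 1.825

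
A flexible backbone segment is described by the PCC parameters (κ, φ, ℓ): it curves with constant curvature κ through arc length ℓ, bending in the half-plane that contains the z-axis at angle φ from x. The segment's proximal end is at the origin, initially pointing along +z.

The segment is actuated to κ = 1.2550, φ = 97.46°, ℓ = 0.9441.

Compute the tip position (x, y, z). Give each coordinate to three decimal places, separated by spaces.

-0.065 0.493 0.738

θ = κ·ℓ = 1.2550 × 0.9441 = 1.18485 rad
ρ = (1 − cos θ)/κ = (1 − 0.37644)/1.2550 = 0.49686
z = sin θ / κ = 0.92644/1.2550 = 0.73820
x = ρ cos φ = 0.49686 × cos(97.46°) = -0.06451
y = ρ sin φ = 0.49686 × sin(97.46°) = 0.49265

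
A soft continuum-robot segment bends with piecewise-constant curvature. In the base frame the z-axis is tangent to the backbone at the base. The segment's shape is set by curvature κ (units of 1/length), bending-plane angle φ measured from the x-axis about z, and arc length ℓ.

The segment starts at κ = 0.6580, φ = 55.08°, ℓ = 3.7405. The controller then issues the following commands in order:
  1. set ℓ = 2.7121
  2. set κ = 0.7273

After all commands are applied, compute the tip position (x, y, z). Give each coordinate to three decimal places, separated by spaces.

initial: κ=0.6580, φ=55.08°, ℓ=3.7405
cmd 1: set ℓ=2.7121 → (κ,φ,ℓ)=(0.6580,55.08°,2.7121) → tip=(1.0545,1.5105,1.4852)
cmd 2: set κ=0.7273 → (κ,φ,ℓ)=(0.7273,55.08°,2.7121) → tip=(1.0948,1.5682,1.2655)

1.095 1.568 1.265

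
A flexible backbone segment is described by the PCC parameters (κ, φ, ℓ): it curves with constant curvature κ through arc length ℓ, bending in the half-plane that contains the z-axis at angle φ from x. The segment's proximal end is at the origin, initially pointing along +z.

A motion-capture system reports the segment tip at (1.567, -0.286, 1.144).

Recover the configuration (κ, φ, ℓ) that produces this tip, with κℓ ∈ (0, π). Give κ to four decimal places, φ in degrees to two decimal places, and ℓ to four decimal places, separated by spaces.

0.8283 349.66 2.2889

ρ = √(x²+y²) = √(1.567² + -0.286²) = 1.59289
φ = atan2(y, x) mod 360° = atan2(-0.286, 1.567) = 349.6565°
|p|² = ρ² + z² = 1.59289² + 1.144² = 3.84602
κ = 2ρ / |p|² = 2×1.59289 / 3.84602 = 0.82833
θ = 2·atan2(ρ, z) = 2·atan2(1.59289, 1.144) = 1.89593 rad
ℓ = θ/κ = 1.89593/0.82833 = 2.28886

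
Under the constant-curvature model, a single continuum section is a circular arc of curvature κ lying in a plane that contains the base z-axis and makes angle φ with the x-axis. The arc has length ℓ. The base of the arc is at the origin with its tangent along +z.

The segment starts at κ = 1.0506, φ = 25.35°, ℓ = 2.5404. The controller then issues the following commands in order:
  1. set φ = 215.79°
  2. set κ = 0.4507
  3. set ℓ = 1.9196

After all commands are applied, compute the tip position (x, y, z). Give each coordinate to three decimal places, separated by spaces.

-0.633 -0.456 1.689

initial: κ=1.0506, φ=25.35°, ℓ=2.5404
cmd 1: set φ=215.79° → (κ,φ,ℓ)=(1.0506,215.79°,2.5404) → tip=(-1.4595,-1.0523,0.4333)
cmd 2: set κ=0.4507 → (κ,φ,ℓ)=(0.4507,215.79°,2.5404) → tip=(-1.0563,-0.7616,2.0206)
cmd 3: set ℓ=1.9196 → (κ,φ,ℓ)=(0.4507,215.79°,1.9196) → tip=(-0.6326,-0.4561,1.6889)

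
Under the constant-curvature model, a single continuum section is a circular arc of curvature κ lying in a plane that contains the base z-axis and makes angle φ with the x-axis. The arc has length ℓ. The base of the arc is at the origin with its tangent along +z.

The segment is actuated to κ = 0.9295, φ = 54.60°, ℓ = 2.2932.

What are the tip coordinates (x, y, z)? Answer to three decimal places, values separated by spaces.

0.955 1.343 0.911

θ = κ·ℓ = 0.9295 × 2.2932 = 2.13153 rad
ρ = (1 − cos θ)/κ = (1 − -0.53181)/0.9295 = 1.64799
z = sin θ / κ = 0.84687/0.9295 = 0.91110
x = ρ cos φ = 1.64799 × cos(54.60°) = 0.95465
y = ρ sin φ = 1.64799 × sin(54.60°) = 1.34332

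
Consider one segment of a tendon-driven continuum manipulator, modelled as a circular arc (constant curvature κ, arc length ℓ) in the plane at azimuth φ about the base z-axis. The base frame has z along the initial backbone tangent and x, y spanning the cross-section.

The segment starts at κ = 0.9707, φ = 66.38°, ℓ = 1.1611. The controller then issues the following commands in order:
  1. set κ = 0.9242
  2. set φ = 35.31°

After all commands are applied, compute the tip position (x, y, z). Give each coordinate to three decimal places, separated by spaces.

0.461 0.327 0.951

initial: κ=0.9707, φ=66.38°, ℓ=1.1611
cmd 1: set κ=0.9242 → (κ,φ,ℓ)=(0.9242,66.38°,1.1611) → tip=(0.2266,0.5181,0.9507)
cmd 2: set φ=35.31° → (κ,φ,ℓ)=(0.9242,35.31°,1.1611) → tip=(0.4614,0.3268,0.9507)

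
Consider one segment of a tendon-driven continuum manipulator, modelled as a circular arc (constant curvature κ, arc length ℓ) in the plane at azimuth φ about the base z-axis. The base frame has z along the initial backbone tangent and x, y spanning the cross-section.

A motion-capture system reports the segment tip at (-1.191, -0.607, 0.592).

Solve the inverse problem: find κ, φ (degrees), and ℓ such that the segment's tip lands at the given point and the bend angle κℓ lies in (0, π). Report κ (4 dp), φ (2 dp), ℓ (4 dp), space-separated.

1.2508 207.01 1.8450

ρ = √(x²+y²) = √(-1.191² + -0.607²) = 1.33676
φ = atan2(y, x) mod 360° = atan2(-0.607, -1.191) = 207.0059°
|p|² = ρ² + z² = 1.33676² + 0.592² = 2.13739
κ = 2ρ / |p|² = 2×1.33676 / 2.13739 = 1.25083
θ = 2·atan2(ρ, z) = 2·atan2(1.33676, 0.592) = 2.30779 rad
ℓ = θ/κ = 2.30779/1.25083 = 1.84500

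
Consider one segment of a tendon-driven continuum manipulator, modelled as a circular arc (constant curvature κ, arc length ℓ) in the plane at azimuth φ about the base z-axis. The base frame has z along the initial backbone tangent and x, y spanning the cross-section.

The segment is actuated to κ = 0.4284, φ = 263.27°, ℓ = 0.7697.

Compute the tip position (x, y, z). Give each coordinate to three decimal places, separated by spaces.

θ = κ·ℓ = 0.4284 × 0.7697 = 0.32974 rad
ρ = (1 − cos θ)/κ = (1 − 0.94613)/0.4284 = 0.12575
z = sin θ / κ = 0.32380/0.4284 = 0.75583
x = ρ cos φ = 0.12575 × cos(263.27°) = -0.01474
y = ρ sin φ = 0.12575 × sin(263.27°) = -0.12489

-0.015 -0.125 0.756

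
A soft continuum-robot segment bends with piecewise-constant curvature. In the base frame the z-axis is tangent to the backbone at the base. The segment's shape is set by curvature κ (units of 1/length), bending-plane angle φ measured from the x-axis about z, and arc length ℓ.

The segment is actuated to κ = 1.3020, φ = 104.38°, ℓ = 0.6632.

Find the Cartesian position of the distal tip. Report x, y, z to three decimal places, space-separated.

θ = κ·ℓ = 1.3020 × 0.6632 = 0.86349 rad
ρ = (1 − cos θ)/κ = (1 − 0.64979)/1.3020 = 0.26898
z = sin θ / κ = 0.76011/1.3020 = 0.58380
x = ρ cos φ = 0.26898 × cos(104.38°) = -0.06680
y = ρ sin φ = 0.26898 × sin(104.38°) = 0.26055

-0.067 0.261 0.584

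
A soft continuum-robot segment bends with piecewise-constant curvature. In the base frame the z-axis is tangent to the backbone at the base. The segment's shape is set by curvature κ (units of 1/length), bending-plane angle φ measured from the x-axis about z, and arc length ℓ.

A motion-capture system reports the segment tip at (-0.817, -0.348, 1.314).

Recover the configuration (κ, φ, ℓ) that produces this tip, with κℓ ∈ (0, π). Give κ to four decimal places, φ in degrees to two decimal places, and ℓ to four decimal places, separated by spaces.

0.7061 203.07 1.6833

ρ = √(x²+y²) = √(-0.817² + -0.348²) = 0.88803
φ = atan2(y, x) mod 360° = atan2(-0.348, -0.817) = 203.0715°
|p|² = ρ² + z² = 0.88803² + 1.314² = 2.51519
κ = 2ρ / |p|² = 2×0.88803 / 2.51519 = 0.70613
θ = 2·atan2(ρ, z) = 2·atan2(0.88803, 1.314) = 1.18863 rad
ℓ = θ/κ = 1.18863/0.70613 = 1.68329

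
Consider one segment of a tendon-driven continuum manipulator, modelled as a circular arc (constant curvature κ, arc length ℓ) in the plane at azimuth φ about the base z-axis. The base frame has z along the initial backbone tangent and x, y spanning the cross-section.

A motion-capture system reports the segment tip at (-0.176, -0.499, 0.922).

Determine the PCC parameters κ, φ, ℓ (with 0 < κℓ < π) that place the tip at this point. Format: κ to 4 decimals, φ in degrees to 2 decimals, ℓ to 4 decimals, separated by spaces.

ρ = √(x²+y²) = √(-0.176² + -0.499²) = 0.52913
φ = atan2(y, x) mod 360° = atan2(-0.499, -0.176) = 250.5720°
|p|² = ρ² + z² = 0.52913² + 0.922² = 1.13006
κ = 2ρ / |p|² = 2×0.52913 / 1.13006 = 0.93646
θ = 2·atan2(ρ, z) = 2·atan2(0.52913, 0.922) = 1.04200 rad
ℓ = θ/κ = 1.04200/0.93646 = 1.11270

0.9365 250.57 1.1127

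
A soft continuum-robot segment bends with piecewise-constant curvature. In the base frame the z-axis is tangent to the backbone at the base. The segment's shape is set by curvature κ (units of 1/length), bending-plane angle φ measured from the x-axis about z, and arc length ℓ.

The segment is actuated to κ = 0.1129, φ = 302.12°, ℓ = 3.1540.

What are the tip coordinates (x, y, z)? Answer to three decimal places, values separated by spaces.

θ = κ·ℓ = 0.1129 × 3.1540 = 0.35609 rad
ρ = (1 − cos θ)/κ = (1 − 0.93727)/0.1129 = 0.55564
z = sin θ / κ = 0.34861/0.1129 = 3.08777
x = ρ cos φ = 0.55564 × cos(302.12°) = 0.29543
y = ρ sin φ = 0.55564 × sin(302.12°) = -0.47059

0.295 -0.471 3.088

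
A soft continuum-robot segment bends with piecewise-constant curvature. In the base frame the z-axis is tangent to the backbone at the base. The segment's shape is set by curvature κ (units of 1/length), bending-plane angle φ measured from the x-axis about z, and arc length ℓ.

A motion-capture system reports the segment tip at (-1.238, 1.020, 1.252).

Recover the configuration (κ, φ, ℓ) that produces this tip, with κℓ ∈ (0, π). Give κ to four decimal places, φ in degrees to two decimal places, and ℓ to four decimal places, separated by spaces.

0.7748 140.51 2.3439

ρ = √(x²+y²) = √(-1.238² + 1.020²) = 1.60407
φ = atan2(y, x) mod 360° = atan2(1.020, -1.238) = 140.5146°
|p|² = ρ² + z² = 1.60407² + 1.252² = 4.14055
κ = 2ρ / |p|² = 2×1.60407 / 4.14055 = 0.77481
θ = 2·atan2(ρ, z) = 2·atan2(1.60407, 1.252) = 1.81610 rad
ℓ = θ/κ = 1.81610/0.77481 = 2.34393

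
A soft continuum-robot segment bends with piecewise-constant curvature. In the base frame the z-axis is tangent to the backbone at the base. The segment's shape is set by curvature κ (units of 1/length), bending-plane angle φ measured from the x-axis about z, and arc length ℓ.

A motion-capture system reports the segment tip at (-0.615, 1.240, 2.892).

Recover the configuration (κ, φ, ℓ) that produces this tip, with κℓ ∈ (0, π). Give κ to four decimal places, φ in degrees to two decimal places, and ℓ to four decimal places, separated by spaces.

ρ = √(x²+y²) = √(-0.615² + 1.240²) = 1.38413
φ = atan2(y, x) mod 360° = atan2(1.240, -0.615) = 116.3799°
|p|² = ρ² + z² = 1.38413² + 2.892² = 10.27949
κ = 2ρ / |p|² = 2×1.38413 / 10.27949 = 0.26930
θ = 2·atan2(ρ, z) = 2·atan2(1.38413, 2.892) = 0.89278 rad
ℓ = θ/κ = 0.89278/0.26930 = 3.31517

0.2693 116.38 3.3152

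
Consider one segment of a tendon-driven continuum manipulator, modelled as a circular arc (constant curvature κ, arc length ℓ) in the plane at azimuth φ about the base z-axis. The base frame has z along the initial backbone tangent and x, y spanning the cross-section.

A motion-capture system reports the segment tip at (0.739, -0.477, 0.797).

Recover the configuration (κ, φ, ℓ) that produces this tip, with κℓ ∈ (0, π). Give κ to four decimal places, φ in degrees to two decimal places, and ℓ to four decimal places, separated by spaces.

ρ = √(x²+y²) = √(0.739² + -0.477²) = 0.87957
φ = atan2(y, x) mod 360° = atan2(-0.477, 0.739) = 327.1591°
|p|² = ρ² + z² = 0.87957² + 0.797² = 1.40886
κ = 2ρ / |p|² = 2×0.87957 / 1.40886 = 1.24863
θ = 2·atan2(ρ, z) = 2·atan2(0.87957, 0.797) = 1.66922 rad
ℓ = θ/κ = 1.66922/1.24863 = 1.33684

1.2486 327.16 1.3368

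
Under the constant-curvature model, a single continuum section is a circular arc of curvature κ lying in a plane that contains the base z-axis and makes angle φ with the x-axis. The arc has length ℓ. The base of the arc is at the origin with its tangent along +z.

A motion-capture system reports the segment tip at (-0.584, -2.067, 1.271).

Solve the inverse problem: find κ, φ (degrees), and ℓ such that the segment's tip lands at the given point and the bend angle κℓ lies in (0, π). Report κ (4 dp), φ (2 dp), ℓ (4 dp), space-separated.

0.6897 254.22 3.0058

ρ = √(x²+y²) = √(-0.584² + -2.067²) = 2.14792
φ = atan2(y, x) mod 360° = atan2(-2.067, -0.584) = 254.2232°
|p|² = ρ² + z² = 2.14792² + 1.271² = 6.22899
κ = 2ρ / |p|² = 2×2.14792 / 6.22899 = 0.68965
θ = 2·atan2(ρ, z) = 2·atan2(2.14792, 1.271) = 2.07295 rad
ℓ = θ/κ = 2.07295/0.68965 = 3.00579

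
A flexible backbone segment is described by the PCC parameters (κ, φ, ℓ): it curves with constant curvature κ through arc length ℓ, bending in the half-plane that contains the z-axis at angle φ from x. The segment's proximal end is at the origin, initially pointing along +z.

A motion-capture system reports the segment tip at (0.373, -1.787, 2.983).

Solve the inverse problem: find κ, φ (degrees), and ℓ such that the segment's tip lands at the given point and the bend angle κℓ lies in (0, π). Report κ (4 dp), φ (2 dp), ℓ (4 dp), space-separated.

ρ = √(x²+y²) = √(0.373² + -1.787²) = 1.82551
φ = atan2(y, x) mod 360° = atan2(-1.787, 0.373) = 281.7901°
|p|² = ρ² + z² = 1.82551² + 2.983² = 12.23079
κ = 2ρ / |p|² = 2×1.82551 / 12.23079 = 0.29851
θ = 2·atan2(ρ, z) = 2·atan2(1.82551, 2.983) = 1.09835 rad
ℓ = θ/κ = 1.09835/0.29851 = 3.67943

0.2985 281.79 3.6794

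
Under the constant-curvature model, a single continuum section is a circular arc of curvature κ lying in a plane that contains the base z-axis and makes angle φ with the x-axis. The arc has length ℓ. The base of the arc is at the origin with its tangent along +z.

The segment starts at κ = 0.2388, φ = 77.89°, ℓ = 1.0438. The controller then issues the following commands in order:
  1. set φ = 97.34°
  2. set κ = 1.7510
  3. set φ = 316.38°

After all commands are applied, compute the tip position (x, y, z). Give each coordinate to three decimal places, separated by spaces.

0.518 -0.494 0.552

initial: κ=0.2388, φ=77.89°, ℓ=1.0438
cmd 1: set φ=97.34° → (κ,φ,ℓ)=(0.2388,97.34°,1.0438) → tip=(-0.0165,0.1284,1.0330)
cmd 2: set κ=1.7510 → (κ,φ,ℓ)=(1.7510,97.34°,1.0438) → tip=(-0.0915,0.7103,0.5524)
cmd 3: set φ=316.38° → (κ,φ,ℓ)=(1.7510,316.38°,1.0438) → tip=(0.5185,-0.4941,0.5524)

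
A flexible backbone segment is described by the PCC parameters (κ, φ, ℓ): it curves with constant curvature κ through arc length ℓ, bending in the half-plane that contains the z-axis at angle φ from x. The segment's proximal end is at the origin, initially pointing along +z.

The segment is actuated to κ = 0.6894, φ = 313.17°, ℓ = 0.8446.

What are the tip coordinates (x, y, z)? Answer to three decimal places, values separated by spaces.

θ = κ·ℓ = 0.6894 × 0.8446 = 0.58227 rad
ρ = (1 − cos θ)/κ = (1 − 0.83522)/0.6894 = 0.23902
z = sin θ / κ = 0.54992/0.6894 = 0.79768
x = ρ cos φ = 0.23902 × cos(313.17°) = 0.16353
y = ρ sin φ = 0.23902 × sin(313.17°) = -0.17433

0.164 -0.174 0.798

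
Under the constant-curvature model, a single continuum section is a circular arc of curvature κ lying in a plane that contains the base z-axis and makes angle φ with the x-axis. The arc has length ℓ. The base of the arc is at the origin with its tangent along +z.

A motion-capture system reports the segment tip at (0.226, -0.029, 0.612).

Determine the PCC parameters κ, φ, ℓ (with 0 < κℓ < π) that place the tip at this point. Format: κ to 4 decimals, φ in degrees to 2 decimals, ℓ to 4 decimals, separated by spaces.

ρ = √(x²+y²) = √(0.226² + -0.029²) = 0.22785
φ = atan2(y, x) mod 360° = atan2(-0.029, 0.226) = 352.6878°
|p|² = ρ² + z² = 0.22785² + 0.612² = 0.42646
κ = 2ρ / |p|² = 2×0.22785 / 0.42646 = 1.06858
θ = 2·atan2(ρ, z) = 2·atan2(0.22785, 0.612) = 0.71282 rad
ℓ = θ/κ = 0.71282/1.06858 = 0.66707

1.0686 352.69 0.6671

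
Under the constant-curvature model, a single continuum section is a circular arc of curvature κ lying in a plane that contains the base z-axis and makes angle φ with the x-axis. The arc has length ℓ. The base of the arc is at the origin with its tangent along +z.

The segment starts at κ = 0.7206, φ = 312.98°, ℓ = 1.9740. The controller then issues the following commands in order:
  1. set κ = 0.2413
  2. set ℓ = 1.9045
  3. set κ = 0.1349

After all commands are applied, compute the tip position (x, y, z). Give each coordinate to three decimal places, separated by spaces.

initial: κ=0.7206, φ=312.98°, ℓ=1.9740
cmd 1: set κ=0.2413 → (κ,φ,ℓ)=(0.2413,312.98°,1.9740) → tip=(0.3145,-0.3375,1.9002)
cmd 2: set ℓ=1.9045 → (κ,φ,ℓ)=(0.2413,312.98°,1.9045) → tip=(0.2931,-0.3146,1.8382)
cmd 3: set κ=0.1349 → (κ,φ,ℓ)=(0.1349,312.98°,1.9045) → tip=(0.1659,-0.1780,1.8836)

0.166 -0.178 1.884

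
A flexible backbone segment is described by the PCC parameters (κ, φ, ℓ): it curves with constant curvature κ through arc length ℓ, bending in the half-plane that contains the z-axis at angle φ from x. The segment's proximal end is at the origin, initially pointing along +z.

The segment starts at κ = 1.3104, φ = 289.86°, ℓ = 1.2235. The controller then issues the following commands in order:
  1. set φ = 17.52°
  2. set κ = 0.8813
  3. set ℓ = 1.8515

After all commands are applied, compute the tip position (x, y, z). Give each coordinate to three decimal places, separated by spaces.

1.148 0.362 1.133

initial: κ=1.3104, φ=289.86°, ℓ=1.2235
cmd 1: set φ=17.52° → (κ,φ,ℓ)=(1.3104,17.52°,1.2235) → tip=(0.7514,0.2372,0.7627)
cmd 2: set κ=0.8813 → (κ,φ,ℓ)=(0.8813,17.52°,1.2235) → tip=(0.5704,0.1801,0.9998)
cmd 3: set ℓ=1.8515 → (κ,φ,ℓ)=(0.8813,17.52°,1.8515) → tip=(1.1479,0.3624,1.1326)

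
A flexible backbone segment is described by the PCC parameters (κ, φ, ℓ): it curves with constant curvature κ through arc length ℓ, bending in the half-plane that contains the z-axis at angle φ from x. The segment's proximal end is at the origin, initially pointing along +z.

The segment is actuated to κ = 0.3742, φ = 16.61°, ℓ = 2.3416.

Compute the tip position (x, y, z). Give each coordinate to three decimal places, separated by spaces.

0.922 0.275 2.053

θ = κ·ℓ = 0.3742 × 2.3416 = 0.87623 rad
ρ = (1 − cos θ)/κ = (1 − 0.64005)/0.3742 = 0.96191
z = sin θ / κ = 0.76833/0.3742 = 2.05326
x = ρ cos φ = 0.96191 × cos(16.61°) = 0.92177
y = ρ sin φ = 0.96191 × sin(16.61°) = 0.27497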